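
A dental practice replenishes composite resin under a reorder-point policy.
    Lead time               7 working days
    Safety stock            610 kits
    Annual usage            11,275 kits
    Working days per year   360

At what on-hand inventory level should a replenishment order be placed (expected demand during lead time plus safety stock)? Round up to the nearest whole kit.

830 kits

Daily demand d = 11,275 / 360 = 31.319 kits/day
Demand during lead time = 31.319 × 7 = 219.24
Reorder point = 219.24 + 610 = 829.24 → round up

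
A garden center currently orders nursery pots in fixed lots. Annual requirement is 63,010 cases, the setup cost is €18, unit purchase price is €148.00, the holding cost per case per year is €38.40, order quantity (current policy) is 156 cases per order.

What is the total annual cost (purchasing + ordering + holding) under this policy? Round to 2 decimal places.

€9,335,745.58

Orders/yr = 63,010/156 = 403.910; ordering cost = 403.910 × €18 = €7,270.38
Average inventory = 156/2 = 78; holding cost = 78 × €38.4 = €2,995.20
Purchase cost = D·C = 63,010 × 148 = €9,325,480.00
Total = €7,270.38 + €2,995.20 + €9,325,480.00 = €9,335,745.58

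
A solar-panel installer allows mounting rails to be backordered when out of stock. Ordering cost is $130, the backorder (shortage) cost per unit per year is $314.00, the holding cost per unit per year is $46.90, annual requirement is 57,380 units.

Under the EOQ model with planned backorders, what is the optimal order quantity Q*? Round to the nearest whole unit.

Basic EOQ = √(2·57,380·130/46.9) = 564.002
Backorder adjustment √((H+b)/b) = √((46.9+314)/314) = 1.0721
Q* = 564.002 × 1.0721 ≈ 604.66

605 units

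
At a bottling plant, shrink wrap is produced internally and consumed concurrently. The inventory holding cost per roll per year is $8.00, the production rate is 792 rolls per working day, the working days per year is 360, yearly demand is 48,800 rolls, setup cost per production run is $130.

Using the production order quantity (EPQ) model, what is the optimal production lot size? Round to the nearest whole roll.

1,383 rolls

d = 48,800/360 = 135.5556 rolls/day;  effective holding cost H(1 − d/p) = 8·(1 − 135.5556/792) = 6.63075
Q* = √(2DS / H_eff) = √(2·48,800·130 / 6.63075) ≈ 1,383.30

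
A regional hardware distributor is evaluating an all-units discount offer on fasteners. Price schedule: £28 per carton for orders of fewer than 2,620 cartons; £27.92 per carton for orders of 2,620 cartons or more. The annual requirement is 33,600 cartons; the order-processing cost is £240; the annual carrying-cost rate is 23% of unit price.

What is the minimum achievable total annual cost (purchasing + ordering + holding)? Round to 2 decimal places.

H₁ = 23%×£28 = £6.4400;  H₂ = 23%×£27.92 = £6.4216
EOQ₁ = √(2×33,600×240/6.4400) = 1,582.51  (< 2,620, feasible at tier 1)
EOQ₂ = √(2×33,600×240/6.4216) = 1,584.78  (< 2,620 → use Q = 2,620 at tier-2 price)
TC(tier 1 (EOQ₁), Q≈1,582.5) = £950,991.38
TC(tier 2, Q≈2,620.0) = £949,602.16
Minimum at tier 2: £949,602.16

£949,602.16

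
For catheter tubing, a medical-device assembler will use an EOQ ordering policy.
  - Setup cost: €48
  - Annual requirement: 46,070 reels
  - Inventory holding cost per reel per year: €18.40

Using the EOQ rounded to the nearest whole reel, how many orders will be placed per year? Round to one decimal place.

94.0 orders per year

2DS/H = 2·46,070·48/18.4 = 240,365.22
EOQ = √240,365.22 ≈ 490.27 → Q = 490
N = D/Q = 46,070/490 ≈ 94.020 orders/yr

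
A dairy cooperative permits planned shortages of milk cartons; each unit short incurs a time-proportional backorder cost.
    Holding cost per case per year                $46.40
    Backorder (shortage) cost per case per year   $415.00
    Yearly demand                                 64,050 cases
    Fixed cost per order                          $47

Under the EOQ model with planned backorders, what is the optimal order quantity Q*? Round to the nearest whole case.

380 cases

Basic EOQ = √(2·64,050·47/46.4) = 360.217
Backorder adjustment √((H+b)/b) = √((46.4+415)/415) = 1.0544
Q* = 360.217 × 1.0544 ≈ 379.82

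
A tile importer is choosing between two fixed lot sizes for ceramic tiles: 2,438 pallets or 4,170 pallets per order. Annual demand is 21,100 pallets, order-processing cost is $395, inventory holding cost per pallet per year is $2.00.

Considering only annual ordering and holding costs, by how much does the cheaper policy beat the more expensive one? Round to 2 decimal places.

$312.10

For each Q, cost = (D/Q)·S + (Q/2)·H.
TC(2,438) = (21,100/2,438)×395 + (2,438/2)×2 = $5,856.58
TC(4,170) = (21,100/4,170)×395 + (4,170/2)×2 = $6,168.68
|ΔTC| = |$5,856.58 − $6,168.68| = $312.10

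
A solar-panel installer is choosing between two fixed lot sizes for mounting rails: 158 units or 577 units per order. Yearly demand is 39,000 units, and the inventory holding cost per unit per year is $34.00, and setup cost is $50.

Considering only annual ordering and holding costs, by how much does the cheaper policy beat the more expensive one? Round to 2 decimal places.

$1,839.22

TC(Q) = (D/Q)S + (Q/2)H
TC(158) = (39,000/158)×50 + (158/2)×34 = $15,027.77
TC(577) = (39,000/577)×50 + (577/2)×34 = $13,188.55
Cheaper: Q = 577.  Difference = $1,839.22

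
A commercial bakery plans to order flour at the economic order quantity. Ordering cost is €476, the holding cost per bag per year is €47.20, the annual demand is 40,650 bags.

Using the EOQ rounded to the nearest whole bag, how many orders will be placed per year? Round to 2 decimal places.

44.92 orders per year

EOQ = √(2DS/H) = √(2 × 40,650 × 476 / 47.2)
    = √(819,889.83) ≈ 905.48 → Q = 905
N = D/Q = 40,650/905 ≈ 44.917 orders/yr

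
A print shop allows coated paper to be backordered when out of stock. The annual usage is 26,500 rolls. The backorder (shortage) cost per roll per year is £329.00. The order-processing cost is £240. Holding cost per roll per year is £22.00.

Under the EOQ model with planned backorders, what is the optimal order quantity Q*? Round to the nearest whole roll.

785 rolls

Basic EOQ = √(2·26,500·240/22) = 760.383
Backorder adjustment √((H+b)/b) = √((22+329)/329) = 1.0329
Q* = 760.383 × 1.0329 ≈ 785.39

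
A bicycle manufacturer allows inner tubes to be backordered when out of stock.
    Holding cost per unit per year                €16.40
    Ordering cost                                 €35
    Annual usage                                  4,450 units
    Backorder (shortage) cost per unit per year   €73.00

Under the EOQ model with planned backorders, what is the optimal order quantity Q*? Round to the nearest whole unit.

153 units

Basic EOQ = √(2·4,450·35/16.4) = 137.818
Backorder adjustment √((H+b)/b) = √((16.4+73)/73) = 1.1066
Q* = 137.818 × 1.1066 ≈ 152.52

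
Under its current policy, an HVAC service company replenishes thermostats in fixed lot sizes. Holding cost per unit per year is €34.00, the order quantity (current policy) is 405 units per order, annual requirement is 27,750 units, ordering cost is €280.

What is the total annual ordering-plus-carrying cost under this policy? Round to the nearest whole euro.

€26,070

Orders/yr = 27,750/405 = 68.519; ordering cost = 68.519 × €280 = €19,185.19
Average inventory = 405/2 = 202.5; holding cost = 202.5 × €34 = €6,885.00
Total = €19,185.19 + €6,885.00 = €26,070.19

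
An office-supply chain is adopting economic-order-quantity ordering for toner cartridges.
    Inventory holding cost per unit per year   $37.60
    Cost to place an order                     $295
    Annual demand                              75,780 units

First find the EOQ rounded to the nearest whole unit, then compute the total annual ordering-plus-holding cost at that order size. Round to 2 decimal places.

$41,001.27

2DS/H = 2·75,780·295/37.6 = 1,189,101.06
EOQ = √1,189,101.06 ≈ 1,090.46 → Q = 1,090 units
Orders/yr = 75,780/1,090 = 69.523; ordering cost = 69.523 × $295 = $20,509.27
Average inventory = 1,090/2 = 545; holding cost = 545 × $37.6 = $20,492.00
Total = $20,509.27 + $20,492.00 = $41,001.27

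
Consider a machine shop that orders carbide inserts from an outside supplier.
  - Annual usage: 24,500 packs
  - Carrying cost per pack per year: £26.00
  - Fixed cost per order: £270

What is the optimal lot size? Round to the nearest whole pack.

713 packs

2DS/H = 2·24,500·270/26 = 508,846.15
EOQ = √508,846.15 ≈ 713.33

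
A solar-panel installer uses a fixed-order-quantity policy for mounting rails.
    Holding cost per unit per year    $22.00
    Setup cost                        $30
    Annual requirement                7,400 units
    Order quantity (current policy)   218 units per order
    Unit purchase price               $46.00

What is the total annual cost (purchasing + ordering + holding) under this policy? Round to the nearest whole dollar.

$343,816

Annual ordering cost = (D/Q)·S = (7,400/218) × 30 = $1,018.35
Annual holding cost  = (Q/2)·H = (218/2) × 22 = $2,398.00
Purchase cost = D·C = 7,400 × 46 = $340,400.00
Total = $1,018.35 + $2,398.00 + $340,400.00 = $343,816.35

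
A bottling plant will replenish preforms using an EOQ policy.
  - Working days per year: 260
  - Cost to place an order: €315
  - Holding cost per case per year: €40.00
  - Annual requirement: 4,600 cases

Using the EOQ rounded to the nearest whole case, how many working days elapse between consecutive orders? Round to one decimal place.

15.2 days

2DS/H = 2·4,600·315/40 = 72,450.00
EOQ = √72,450.00 ≈ 269.17 → Q = 269 cases
T = Q/D × 260 days = 269/4,600 × 260 = 15.204 days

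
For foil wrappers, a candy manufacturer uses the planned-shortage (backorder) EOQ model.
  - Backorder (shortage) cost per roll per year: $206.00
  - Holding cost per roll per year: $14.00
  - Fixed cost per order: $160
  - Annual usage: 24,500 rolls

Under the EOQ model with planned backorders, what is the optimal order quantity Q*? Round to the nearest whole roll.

773 rolls

Q* = √(2DS/H) · √((H + b)/b)
   = √(2 × 24,500 × 160 / 14) · √((14 + 206) / 206)
   = 748.331 × 1.0334 ≈ 773.34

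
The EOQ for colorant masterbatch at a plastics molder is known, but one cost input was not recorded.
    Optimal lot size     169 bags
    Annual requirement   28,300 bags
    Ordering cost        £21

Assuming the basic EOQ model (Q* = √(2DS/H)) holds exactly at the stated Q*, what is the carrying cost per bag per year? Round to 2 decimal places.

£41.62

Since Q* = (2DS/H)^½, squaring gives Q*²·H = 2DS.
H = 2DS / Q² = 2 × 28,300 × 21 / 169² = 41.6162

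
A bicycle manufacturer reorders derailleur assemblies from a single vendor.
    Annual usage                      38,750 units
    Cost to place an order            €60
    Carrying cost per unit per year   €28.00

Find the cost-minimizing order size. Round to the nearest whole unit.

EOQ = √(2DS/H) = √(2 × 38,750 × 60 / 28)
    = √(166,071.43) ≈ 407.52

408 units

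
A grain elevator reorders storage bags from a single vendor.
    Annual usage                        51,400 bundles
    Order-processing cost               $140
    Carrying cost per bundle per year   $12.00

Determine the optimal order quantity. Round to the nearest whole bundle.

2DS/H = 2·51,400·140/12 = 1,199,333.33
EOQ = √1,199,333.33 ≈ 1,095.14

1,095 bundles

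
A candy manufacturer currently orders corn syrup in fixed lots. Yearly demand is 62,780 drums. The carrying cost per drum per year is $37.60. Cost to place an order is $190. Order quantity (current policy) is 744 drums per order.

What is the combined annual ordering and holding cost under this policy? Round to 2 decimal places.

Annual ordering cost = (D/Q)·S = (62,780/744) × 190 = $16,032.53
Annual holding cost  = (Q/2)·H = (744/2) × 37.6 = $13,987.20
Total = $16,032.53 + $13,987.20 = $30,019.73

$30,019.73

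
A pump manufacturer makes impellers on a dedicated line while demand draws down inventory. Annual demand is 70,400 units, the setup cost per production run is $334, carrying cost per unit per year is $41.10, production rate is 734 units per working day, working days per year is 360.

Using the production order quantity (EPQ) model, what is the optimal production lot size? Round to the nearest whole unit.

d = 70,400/360 = 195.5556 units/day;  effective holding cost H(1 − d/p) = 41.1·(1 − 195.5556/734) = 30.14995
Q* = √(2DS / H_eff) = √(2·70,400·334 / 30.14995) ≈ 1,248.91

1,249 units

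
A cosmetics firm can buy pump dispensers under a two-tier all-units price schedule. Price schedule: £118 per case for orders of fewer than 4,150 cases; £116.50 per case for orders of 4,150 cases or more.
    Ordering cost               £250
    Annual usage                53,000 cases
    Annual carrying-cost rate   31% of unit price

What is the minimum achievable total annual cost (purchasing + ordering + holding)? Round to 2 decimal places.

H₁ = 31%×£118 = £36.5800;  H₂ = 31%×£116.50 = £36.1150
EOQ₁ = √(2×53,000×250/36.5800) = 851.14  (< 4,150, feasible at tier 1)
EOQ₂ = √(2×53,000×250/36.1150) = 856.60  (< 4,150 → use Q = 4,150 at tier-2 price)
TC(tier 1 (EOQ₁), Q≈851.1) = £6,285,134.71
TC(tier 2, Q≈4,150.0) = £6,252,631.40
Minimum at tier 2: £6,252,631.40

£6,252,631.40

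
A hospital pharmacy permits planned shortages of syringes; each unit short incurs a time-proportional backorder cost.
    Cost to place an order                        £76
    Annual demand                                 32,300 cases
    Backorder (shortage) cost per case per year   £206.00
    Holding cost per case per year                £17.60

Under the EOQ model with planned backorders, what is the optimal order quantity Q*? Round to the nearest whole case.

550 cases

Basic EOQ = √(2·32,300·76/17.6) = 528.161
Backorder adjustment √((H+b)/b) = √((17.6+206)/206) = 1.0418
Q* = 528.161 × 1.0418 ≈ 550.26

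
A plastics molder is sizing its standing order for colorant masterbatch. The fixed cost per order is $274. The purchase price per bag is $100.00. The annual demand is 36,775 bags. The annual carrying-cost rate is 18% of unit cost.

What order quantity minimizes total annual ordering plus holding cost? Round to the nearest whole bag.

1,058 bags

Holding cost per bag per year: H = 18% × $100 = $18.0000
2DS/H = 2·36,775·274/18 = 1,119,594.44
EOQ = √1,119,594.44 ≈ 1,058.11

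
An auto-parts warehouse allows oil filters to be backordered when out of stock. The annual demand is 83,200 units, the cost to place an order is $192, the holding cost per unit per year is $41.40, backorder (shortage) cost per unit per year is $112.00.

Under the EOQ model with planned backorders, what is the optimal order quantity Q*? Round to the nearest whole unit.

1,028 units

Q* = √(2DS/H) · √((H + b)/b)
   = √(2 × 83,200 × 192 / 41.4) · √((41.4 + 112) / 112)
   = 878.470 × 1.1703 ≈ 1,028.09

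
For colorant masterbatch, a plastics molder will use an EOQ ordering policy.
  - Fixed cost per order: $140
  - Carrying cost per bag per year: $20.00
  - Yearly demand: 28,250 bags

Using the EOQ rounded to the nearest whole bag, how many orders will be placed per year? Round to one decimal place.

44.9 orders per year

Optimal lot size Q* = (2 × 28,250 × $140 / $20)^½ ≈ 628.89 → Q = 629
Orders per year = D/Q = 28,250 / 629 = 44.913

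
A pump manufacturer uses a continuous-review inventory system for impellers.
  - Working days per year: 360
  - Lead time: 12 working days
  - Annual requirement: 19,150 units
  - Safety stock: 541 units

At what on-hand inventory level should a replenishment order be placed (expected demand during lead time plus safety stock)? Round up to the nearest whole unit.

1,180 units

Daily demand d = 19,150 / 360 = 53.194 units/day
Demand during lead time = 53.194 × 12 = 638.33
Reorder point = 638.33 + 541 = 1,179.33 → round up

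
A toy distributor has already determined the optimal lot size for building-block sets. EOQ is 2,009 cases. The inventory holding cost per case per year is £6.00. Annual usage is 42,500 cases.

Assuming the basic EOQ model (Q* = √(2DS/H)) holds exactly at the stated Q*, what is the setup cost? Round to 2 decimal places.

£284.90

From Q* = √(2DS/H) ⇒ Q*² = 2DS/H.
S = Q²H / (2D) = 2,009² × 6 / (2 × 42,500) = 284.8998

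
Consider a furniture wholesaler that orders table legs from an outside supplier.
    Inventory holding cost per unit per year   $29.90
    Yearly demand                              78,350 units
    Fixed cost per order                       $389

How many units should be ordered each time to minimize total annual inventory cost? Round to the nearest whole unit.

2DS/H = 2·78,350·389/29.9 = 2,038,672.24
EOQ = √2,038,672.24 ≈ 1,427.82

1,428 units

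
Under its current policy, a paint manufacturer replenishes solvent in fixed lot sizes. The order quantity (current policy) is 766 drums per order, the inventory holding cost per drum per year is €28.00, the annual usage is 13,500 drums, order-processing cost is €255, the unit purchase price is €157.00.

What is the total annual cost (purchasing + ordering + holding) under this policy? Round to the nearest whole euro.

€2,134,718

Ordering: D/Q × S = 13,500/766 × €255 = €4,494.13
Holding:  Q/2 × H = 766/2 × €28 = €10,724.00
Purchase cost = D·C = 13,500 × 157 = €2,119,500.00
Total = €4,494.13 + €10,724.00 + €2,119,500.00 = €2,134,718.13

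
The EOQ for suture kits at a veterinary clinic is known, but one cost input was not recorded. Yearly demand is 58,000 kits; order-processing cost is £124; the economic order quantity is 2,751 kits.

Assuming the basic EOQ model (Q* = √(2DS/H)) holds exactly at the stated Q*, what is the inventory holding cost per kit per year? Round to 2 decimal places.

£1.90

From Q* = √(2DS/H) ⇒ Q*² = 2DS/H.
H = 2DS / Q² = 2 × 58,000 × 124 / 2,751² = 1.9006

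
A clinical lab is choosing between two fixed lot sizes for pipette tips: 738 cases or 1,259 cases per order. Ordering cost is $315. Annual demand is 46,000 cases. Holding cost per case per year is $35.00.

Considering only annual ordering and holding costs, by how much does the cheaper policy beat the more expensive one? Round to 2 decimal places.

TC(Q) = (D/Q)S + (Q/2)H
TC(738) = (46,000/738)×315 + (738/2)×35 = $32,549.15
TC(1,259) = (46,000/1,259)×315 + (1,259/2)×35 = $33,541.63
Cheaper: Q = 738.  Difference = $992.49

$992.49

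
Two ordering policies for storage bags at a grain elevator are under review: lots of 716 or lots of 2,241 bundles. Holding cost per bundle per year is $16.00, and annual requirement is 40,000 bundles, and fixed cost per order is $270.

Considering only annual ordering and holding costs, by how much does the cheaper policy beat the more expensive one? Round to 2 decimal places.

Annual cost at Q: ordering D·S/Q plus holding Q·H/2.
TC(716) = (40,000/716)×270 + (716/2)×16 = $20,811.80
TC(2,241) = (40,000/2,241)×270 + (2,241/2)×16 = $22,747.28
Cheaper: Q = 716.  Difference = $1,935.48

$1,935.48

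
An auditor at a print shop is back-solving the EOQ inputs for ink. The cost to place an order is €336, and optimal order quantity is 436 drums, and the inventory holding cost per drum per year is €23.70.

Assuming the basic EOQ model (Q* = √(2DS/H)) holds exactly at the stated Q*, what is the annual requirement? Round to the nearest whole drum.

EOQ relation: Q² = 2DS/H, so rearrange for the unknown.
D = Q²H / (2S) = 436² × 23.7 / (2 × 336) = 6,704.28

6,704 drums per year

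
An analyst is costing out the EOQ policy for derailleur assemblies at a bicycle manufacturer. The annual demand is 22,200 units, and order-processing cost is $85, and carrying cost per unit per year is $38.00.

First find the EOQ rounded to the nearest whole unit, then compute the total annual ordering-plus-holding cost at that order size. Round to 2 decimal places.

$11,975.48

Q* = √(2·D·S / H) = √(2·22,200·85 / 38) = √99,315.8 ≈ 315.14 → Q = 315 units
Orders/yr = 22,200/315 = 70.476; ordering cost = 70.476 × $85 = $5,990.48
Average inventory = 315/2 = 157.5; holding cost = 157.5 × $38 = $5,985.00
Total = $5,990.48 + $5,985.00 = $11,975.48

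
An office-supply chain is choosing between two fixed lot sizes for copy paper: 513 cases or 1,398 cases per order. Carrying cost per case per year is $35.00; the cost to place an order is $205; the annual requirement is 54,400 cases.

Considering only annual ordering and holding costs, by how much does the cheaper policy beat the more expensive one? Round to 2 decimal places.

Annual cost at Q: ordering D·S/Q plus holding Q·H/2.
TC(513) = (54,400/513)×205 + (513/2)×35 = $30,716.29
TC(1,398) = (54,400/1,398)×205 + (1,398/2)×35 = $32,442.11
Cheaper: Q = 513.  Difference = $1,725.82

$1,725.82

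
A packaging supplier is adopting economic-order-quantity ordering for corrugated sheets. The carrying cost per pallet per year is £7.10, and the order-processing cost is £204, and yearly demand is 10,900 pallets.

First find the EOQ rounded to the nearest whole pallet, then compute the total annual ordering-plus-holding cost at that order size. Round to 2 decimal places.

£5,619.18

EOQ = √(2DS/H) = √(2 × 10,900 × 204 / 7.1)
    = √(626,366.20) ≈ 791.43 → Q = 791 pallets
Annual ordering cost = (D/Q)·S = (10,900/791) × 204 = £2,811.13
Annual holding cost  = (Q/2)·H = (791/2) × 7.1 = £2,808.05
Total = £2,811.13 + £2,808.05 = £5,619.18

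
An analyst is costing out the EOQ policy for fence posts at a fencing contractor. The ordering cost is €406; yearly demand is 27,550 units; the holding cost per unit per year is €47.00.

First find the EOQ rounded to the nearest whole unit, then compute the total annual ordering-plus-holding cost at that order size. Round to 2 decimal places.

Q* = √(2·D·S / H) = √(2·27,550·406 / 47) = √475,970.2 ≈ 689.91 → Q = 690 units
Orders/yr = 27,550/690 = 39.928; ordering cost = 39.928 × €406 = €16,210.58
Average inventory = 690/2 = 345; holding cost = 345 × €47 = €16,215.00
Total = €16,210.58 + €16,215.00 = €32,425.58

€32,425.58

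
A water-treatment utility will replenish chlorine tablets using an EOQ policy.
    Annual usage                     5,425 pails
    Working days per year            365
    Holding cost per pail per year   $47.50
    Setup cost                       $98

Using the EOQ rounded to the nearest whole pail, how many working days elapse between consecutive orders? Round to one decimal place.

EOQ = √(2DS/H) = √(2 × 5,425 × 98 / 47.5)
    = √(22,385.26) ≈ 149.62 → Q = 150 pails
Cycle time = (working days × Q)/D = (365 × 150) / 5,425 = 10.092 days

10.1 days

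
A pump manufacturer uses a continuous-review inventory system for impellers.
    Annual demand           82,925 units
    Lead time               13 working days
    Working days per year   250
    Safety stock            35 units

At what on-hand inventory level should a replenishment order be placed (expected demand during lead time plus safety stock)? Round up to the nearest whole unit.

Daily demand d = 82,925 / 250 = 331.700 units/day
Demand during lead time = 331.700 × 13 = 4,312.10
Reorder point = 4,312.10 + 35 = 4,347.10 → round up

4,348 units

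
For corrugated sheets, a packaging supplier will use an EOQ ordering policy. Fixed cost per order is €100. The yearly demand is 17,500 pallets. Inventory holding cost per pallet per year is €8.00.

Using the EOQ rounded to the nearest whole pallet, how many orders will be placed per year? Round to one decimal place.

26.5 orders per year

2DS/H = 2·17,500·100/8 = 437,500.00
EOQ = √437,500.00 ≈ 661.44 → Q = 661
Orders per year = D/Q = 17,500 / 661 = 26.475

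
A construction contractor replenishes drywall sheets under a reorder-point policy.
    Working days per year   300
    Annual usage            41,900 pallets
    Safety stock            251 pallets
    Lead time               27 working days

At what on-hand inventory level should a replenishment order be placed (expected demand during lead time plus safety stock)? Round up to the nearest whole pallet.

Daily demand d = 41,900 / 300 = 139.667 pallets/day
Demand during lead time = 139.667 × 27 = 3,771.00
Reorder point = 3,771.00 + 251 = 4,022.00 → round up

4,022 pallets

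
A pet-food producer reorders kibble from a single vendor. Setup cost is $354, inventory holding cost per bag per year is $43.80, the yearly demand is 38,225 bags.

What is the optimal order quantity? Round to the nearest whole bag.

Q* = √(2·D·S / H) = √(2·38,225·354 / 43.8) = √617,883.6 ≈ 786.06

786 bags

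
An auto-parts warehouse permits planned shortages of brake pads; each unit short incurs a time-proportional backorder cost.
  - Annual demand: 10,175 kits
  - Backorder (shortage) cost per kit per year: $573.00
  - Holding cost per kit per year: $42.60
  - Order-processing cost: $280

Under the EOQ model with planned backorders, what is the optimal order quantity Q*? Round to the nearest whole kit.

379 kits

Basic EOQ = √(2·10,175·280/42.6) = 365.726
Backorder adjustment √((H+b)/b) = √((42.6+573)/573) = 1.0365
Q* = 365.726 × 1.0365 ≈ 379.08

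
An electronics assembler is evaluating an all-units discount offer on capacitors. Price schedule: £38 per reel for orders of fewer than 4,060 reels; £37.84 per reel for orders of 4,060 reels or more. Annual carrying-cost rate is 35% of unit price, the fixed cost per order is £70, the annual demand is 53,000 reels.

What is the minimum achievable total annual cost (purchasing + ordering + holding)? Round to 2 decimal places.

£2,023,934.08

H₁ = 35%×£38 = £13.3000;  H₂ = 35%×£37.84 = £13.2440
EOQ₁ = √(2×53,000×70/13.3000) = 746.92  (< 4,060, feasible at tier 1)
EOQ₂ = √(2×53,000×70/13.2440) = 748.50  (< 4,060 → use Q = 4,060 at tier-2 price)
TC(tier 1 (EOQ₁), Q≈746.9) = £2,023,934.08
TC(tier 2, Q≈4,060.0) = £2,033,319.11
Minimum at tier 1 (EOQ₁): £2,023,934.08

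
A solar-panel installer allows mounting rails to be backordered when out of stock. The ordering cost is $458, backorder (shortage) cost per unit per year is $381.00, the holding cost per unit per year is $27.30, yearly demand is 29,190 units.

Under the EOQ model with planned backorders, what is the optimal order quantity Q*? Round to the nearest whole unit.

1,024 units

Q* = √(2DS/H) · √((H + b)/b)
   = √(2 × 29,190 × 458 / 27.3) · √((27.3 + 381) / 381)
   = 989.654 × 1.0352 ≈ 1,024.50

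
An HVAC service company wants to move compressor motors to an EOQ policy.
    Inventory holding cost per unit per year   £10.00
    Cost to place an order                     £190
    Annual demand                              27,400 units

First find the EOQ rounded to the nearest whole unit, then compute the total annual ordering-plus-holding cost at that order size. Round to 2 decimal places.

2DS/H = 2·27,400·190/10 = 1,041,200.00
EOQ = √1,041,200.00 ≈ 1,020.39 → Q = 1,020 units
Orders/yr = 27,400/1,020 = 26.863; ordering cost = 26.863 × £190 = £5,103.92
Average inventory = 1,020/2 = 510; holding cost = 510 × £10 = £5,100.00
Total = £5,103.92 + £5,100.00 = £10,203.92

£10,203.92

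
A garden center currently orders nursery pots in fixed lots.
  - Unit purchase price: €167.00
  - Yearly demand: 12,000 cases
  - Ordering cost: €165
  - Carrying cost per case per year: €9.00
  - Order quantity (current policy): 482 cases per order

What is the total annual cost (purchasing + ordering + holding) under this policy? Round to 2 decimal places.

Orders/yr = 12,000/482 = 24.896; ordering cost = 24.896 × €165 = €4,107.88
Average inventory = 482/2 = 241; holding cost = 241 × €9 = €2,169.00
Purchase cost = D·C = 12,000 × 167 = €2,004,000.00
Total = €4,107.88 + €2,169.00 + €2,004,000.00 = €2,010,276.88

€2,010,276.88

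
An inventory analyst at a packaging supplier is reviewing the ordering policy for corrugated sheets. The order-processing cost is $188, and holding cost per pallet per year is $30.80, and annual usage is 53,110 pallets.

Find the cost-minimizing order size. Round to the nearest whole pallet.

805 pallets

2DS/H = 2·53,110·188/30.8 = 648,355.84
EOQ = √648,355.84 ≈ 805.21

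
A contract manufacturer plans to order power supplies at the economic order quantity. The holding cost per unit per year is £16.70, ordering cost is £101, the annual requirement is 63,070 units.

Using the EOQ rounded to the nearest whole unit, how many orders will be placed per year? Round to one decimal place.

72.2 orders per year

2DS/H = 2·63,070·101/16.7 = 762,882.63
EOQ = √762,882.63 ≈ 873.43 → Q = 873
N = D/Q = 63,070/873 ≈ 72.245 orders/yr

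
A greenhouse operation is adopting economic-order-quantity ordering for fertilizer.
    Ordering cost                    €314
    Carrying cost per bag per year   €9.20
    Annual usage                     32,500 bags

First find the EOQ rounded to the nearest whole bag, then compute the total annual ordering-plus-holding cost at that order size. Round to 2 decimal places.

€13,702.99

2DS/H = 2·32,500·314/9.2 = 2,218,478.26
EOQ = √2,218,478.26 ≈ 1,489.46 → Q = 1,489 bags
Orders/yr = 32,500/1,489 = 21.827; ordering cost = 21.827 × €314 = €6,853.59
Average inventory = 1,489/2 = 744.5; holding cost = 744.5 × €9.2 = €6,849.40
Total = €6,853.59 + €6,849.40 = €13,702.99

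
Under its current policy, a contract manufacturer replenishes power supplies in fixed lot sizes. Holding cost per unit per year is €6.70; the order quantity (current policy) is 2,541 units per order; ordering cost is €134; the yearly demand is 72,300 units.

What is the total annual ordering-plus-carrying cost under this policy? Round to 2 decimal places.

Orders/yr = 72,300/2,541 = 28.453; ordering cost = 28.453 × €134 = €3,812.75
Average inventory = 2,541/2 = 1270.5; holding cost = 1270.5 × €6.7 = €8,512.35
Total = €3,812.75 + €8,512.35 = €12,325.10

€12,325.10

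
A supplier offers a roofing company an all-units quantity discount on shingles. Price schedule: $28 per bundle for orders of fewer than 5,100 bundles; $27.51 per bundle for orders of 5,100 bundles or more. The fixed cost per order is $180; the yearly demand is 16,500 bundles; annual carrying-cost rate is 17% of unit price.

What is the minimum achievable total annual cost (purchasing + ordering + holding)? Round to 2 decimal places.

$466,422.94

H₁ = 17%×$28 = $4.7600;  H₂ = 17%×$27.51 = $4.6767
EOQ₁ = √(2×16,500×180/4.7600) = 1,117.09  (< 5,100, feasible at tier 1)
EOQ₂ = √(2×16,500×180/4.6767) = 1,127.00  (< 5,100 → use Q = 5,100 at tier-2 price)
TC(tier 1 (EOQ₁), Q≈1,117.1) = $467,317.37
TC(tier 2, Q≈5,100.0) = $466,422.94
Minimum at tier 2: $466,422.94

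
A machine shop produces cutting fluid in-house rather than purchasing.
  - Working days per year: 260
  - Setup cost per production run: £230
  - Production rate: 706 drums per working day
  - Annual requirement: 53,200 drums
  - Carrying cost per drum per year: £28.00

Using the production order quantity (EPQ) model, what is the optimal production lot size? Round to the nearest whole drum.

1,109 drums

d = 53,200/260 = 204.6154 drums/day;  effective holding cost H(1 − d/p) = 28·(1 − 204.6154/706) = 19.88494
Q* = √(2DS / H_eff) = √(2·53,200·230 / 19.88494) ≈ 1,109.36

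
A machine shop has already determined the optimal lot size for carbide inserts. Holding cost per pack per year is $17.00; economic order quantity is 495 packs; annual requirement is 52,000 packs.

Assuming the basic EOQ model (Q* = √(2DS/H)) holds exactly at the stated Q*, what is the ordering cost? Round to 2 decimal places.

$40.05

Since Q* = (2DS/H)^½, squaring gives Q*²·H = 2DS.
S = Q²H / (2D) = 495² × 17 / (2 × 52,000) = 40.0522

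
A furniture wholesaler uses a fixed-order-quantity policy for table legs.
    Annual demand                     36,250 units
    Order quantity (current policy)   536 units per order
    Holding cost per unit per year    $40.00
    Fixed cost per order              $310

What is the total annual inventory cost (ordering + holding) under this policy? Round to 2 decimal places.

$31,685.49

Annual ordering cost = (D/Q)·S = (36,250/536) × 310 = $20,965.49
Annual holding cost  = (Q/2)·H = (536/2) × 40 = $10,720.00
Total = $20,965.49 + $10,720.00 = $31,685.49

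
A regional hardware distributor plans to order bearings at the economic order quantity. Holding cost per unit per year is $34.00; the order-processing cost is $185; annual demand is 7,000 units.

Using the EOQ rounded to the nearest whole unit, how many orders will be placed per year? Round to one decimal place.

25.4 orders per year

Q* = √(2·D·S / H) = √(2·7,000·185 / 34) = √76,176.5 ≈ 276.00 → Q = 276
Orders per year = D/Q = 7,000 / 276 = 25.362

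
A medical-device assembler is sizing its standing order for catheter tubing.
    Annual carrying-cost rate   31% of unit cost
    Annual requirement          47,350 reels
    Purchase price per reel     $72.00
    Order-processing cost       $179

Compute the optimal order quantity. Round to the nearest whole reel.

Carrying cost H = $72 × 31% = $22.3200/reel/yr
Optimal lot size Q* = (2 × 47,350 × $179 / $22.32)^½ ≈ 871.47

871 reels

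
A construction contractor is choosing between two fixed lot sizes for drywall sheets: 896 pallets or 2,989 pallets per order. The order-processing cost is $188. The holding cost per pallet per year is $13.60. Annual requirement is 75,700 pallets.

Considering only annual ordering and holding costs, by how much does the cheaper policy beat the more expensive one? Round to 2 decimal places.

For each Q, cost = (D/Q)·S + (Q/2)·H.
TC(896) = (75,700/896)×188 + (896/2)×13.6 = $21,976.28
TC(2,989) = (75,700/2,989)×188 + (2,989/2)×13.6 = $25,086.52
|ΔTC| = |$21,976.28 − $25,086.52| = $3,110.24

$3,110.24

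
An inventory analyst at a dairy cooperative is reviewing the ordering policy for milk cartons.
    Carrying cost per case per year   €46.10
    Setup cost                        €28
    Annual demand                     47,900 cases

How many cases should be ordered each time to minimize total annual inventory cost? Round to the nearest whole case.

241 cases

Q* = √(2·D·S / H) = √(2·47,900·28 / 46.1) = √58,186.6 ≈ 241.22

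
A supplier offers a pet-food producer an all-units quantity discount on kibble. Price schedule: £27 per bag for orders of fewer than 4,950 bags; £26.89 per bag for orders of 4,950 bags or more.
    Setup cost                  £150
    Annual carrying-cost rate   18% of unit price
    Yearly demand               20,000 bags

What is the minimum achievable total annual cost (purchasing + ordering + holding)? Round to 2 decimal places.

H₁ = 18%×£27 = £4.8600;  H₂ = 18%×£26.89 = £4.8402
EOQ₁ = √(2×20,000×150/4.8600) = 1,111.11  (< 4,950, feasible at tier 1)
EOQ₂ = √(2×20,000×150/4.8402) = 1,113.38  (< 4,950 → use Q = 4,950 at tier-2 price)
TC(tier 1 (EOQ₁), Q≈1,111.1) = £545,400.00
TC(tier 2, Q≈4,950.0) = £550,385.56
Minimum at tier 1 (EOQ₁): £545,400.00

£545,400.00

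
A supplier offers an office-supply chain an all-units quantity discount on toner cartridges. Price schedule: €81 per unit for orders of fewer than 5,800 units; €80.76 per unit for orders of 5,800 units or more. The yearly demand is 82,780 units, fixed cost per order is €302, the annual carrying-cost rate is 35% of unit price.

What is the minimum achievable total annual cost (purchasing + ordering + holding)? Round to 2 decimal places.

H₁ = 35%×€81 = €28.3500;  H₂ = 35%×€80.76 = €28.2660
EOQ₁ = √(2×82,780×302/28.3500) = 1,328.02  (< 5,800, feasible at tier 1)
EOQ₂ = √(2×82,780×302/28.2660) = 1,329.99  (< 5,800 → use Q = 5,800 at tier-2 price)
TC(tier 1 (EOQ₁), Q≈1,328.0) = €6,742,829.37
TC(tier 2, Q≈5,800.0) = €6,771,594.47
Minimum at tier 1 (EOQ₁): €6,742,829.37

€6,742,829.37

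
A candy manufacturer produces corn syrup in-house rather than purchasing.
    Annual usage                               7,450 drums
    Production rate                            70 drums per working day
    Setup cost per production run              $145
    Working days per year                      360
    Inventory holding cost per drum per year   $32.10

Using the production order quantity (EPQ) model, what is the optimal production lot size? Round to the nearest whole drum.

309 drums

Daily demand d = 7,450/360 = 20.694; p = 70; 1 − d/p = 0.70437
EPQ = √(2DS / (H(1 − d/p)))
    = √(2 × 7,450 × 145 / (32.1 × 0.70437)) ≈ 309.12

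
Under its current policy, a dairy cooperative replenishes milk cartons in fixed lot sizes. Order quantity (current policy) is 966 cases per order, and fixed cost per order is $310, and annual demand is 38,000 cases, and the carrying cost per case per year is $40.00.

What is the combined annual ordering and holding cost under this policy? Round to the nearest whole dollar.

$31,515

Ordering: D/Q × S = 38,000/966 × $310 = $12,194.62
Holding:  Q/2 × H = 966/2 × $40 = $19,320.00
Total = $12,194.62 + $19,320.00 = $31,514.62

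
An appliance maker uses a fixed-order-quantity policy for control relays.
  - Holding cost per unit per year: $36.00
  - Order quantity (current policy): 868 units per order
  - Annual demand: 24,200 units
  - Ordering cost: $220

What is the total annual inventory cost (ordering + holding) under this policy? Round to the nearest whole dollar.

Annual ordering cost = (D/Q)·S = (24,200/868) × 220 = $6,133.64
Annual holding cost  = (Q/2)·H = (868/2) × 36 = $15,624.00
Total = $6,133.64 + $15,624.00 = $21,757.64

$21,758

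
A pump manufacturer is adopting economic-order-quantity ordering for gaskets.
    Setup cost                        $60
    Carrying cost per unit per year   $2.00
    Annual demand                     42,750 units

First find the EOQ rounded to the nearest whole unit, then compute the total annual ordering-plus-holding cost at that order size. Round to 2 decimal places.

2DS/H = 2·42,750·60/2 = 2,565,000.00
EOQ = √2,565,000.00 ≈ 1,601.56 → Q = 1,602 units
Orders/yr = 42,750/1,602 = 26.685; ordering cost = 26.685 × $60 = $1,601.12
Average inventory = 1,602/2 = 801; holding cost = 801 × $2 = $1,602.00
Total = $1,601.12 + $1,602.00 = $3,203.12

$3,203.12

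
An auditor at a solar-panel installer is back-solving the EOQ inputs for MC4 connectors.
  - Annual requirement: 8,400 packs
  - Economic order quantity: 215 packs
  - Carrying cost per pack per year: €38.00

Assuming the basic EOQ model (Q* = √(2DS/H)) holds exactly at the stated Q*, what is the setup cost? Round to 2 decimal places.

Since Q* = (2DS/H)^½, squaring gives Q*²·H = 2DS.
S = Q²H / (2D) = 215² × 38 / (2 × 8,400) = 104.5565

€104.56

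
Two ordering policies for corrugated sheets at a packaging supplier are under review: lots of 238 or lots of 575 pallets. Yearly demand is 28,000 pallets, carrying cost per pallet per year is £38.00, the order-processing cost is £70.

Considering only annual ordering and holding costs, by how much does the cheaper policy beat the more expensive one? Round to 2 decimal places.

For each Q, cost = (D/Q)·S + (Q/2)·H.
TC(238) = (28,000/238)×70 + (238/2)×38 = £12,757.29
TC(575) = (28,000/575)×70 + (575/2)×38 = £14,333.70
Cheaper: Q = 238.  Difference = £1,576.40

£1,576.40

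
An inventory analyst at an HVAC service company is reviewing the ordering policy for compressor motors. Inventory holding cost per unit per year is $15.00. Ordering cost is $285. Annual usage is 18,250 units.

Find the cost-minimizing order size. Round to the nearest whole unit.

833 units

Optimal lot size Q* = (2 × 18,250 × $285 / $15)^½ ≈ 832.77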